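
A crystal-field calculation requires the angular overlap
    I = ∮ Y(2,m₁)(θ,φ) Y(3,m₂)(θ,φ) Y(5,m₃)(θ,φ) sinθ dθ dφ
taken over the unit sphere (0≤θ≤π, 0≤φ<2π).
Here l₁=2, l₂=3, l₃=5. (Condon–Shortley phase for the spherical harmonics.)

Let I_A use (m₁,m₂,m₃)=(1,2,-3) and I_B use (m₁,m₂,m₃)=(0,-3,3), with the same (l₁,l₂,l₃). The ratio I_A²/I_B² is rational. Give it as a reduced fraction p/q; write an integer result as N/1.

4/1

l's match ⇒ only the (l;m) 3-j factors differ between A and B.
A: triangle coeff Δ(2,3,5) = 1/2310; Σ_t [0,0]: t=0:+1/720 = 1/720; (3j)²=8/165 [(2 3 5; 1 2 -3)], sign=+1
B: triangle coeff Δ(2,3,5) = 1/2310; Σ_t [0,0]: t=0:+1/2880 = 1/2880; (3j)²=2/165 [(2 3 5; 0 -3 3)], sign=+1
I_A²/I_B² = (8/165)/(2/165) = 4/1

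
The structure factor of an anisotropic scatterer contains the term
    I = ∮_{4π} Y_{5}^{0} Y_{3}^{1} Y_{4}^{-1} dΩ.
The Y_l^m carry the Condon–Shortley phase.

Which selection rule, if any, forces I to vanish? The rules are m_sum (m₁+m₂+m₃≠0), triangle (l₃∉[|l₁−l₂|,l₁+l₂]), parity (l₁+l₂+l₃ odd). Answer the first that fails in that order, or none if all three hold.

azimuthal sum: 0 + 1 − 1 = 0  ✓
2 ≤ 4 ≤ 8 (triangle on l)  ✓
L = 5 + 3 + 4 = 12 (even)  ✓

none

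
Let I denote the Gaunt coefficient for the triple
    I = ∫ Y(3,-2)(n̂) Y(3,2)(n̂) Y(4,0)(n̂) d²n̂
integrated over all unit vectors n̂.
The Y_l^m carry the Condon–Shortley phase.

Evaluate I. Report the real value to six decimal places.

m-sum 0 ✓  L=10 even ✓  0≤4≤6 ✓
Π(2lᵢ+1) = 7×7×9 = 441
triangle coeff Δ(3,3,4) = 1/34650
Σ_t [0,2]: t=0:+1/72 t=1:−1/16 t=2:+1/72 = -5/144
(3j)²=2/77 [(3 3 4; 0 0 0)], sign=-1
Σ_t [1,2]: t=1:−1/576 t=2:+1/72 = 7/576
(3j)²=7/198 [(3 3 4; -2 2 0)], sign=+1
⇒ 4πI² = 49/121
I = (-1)√(49/121/(4π)) = -0.17951487

-0.179515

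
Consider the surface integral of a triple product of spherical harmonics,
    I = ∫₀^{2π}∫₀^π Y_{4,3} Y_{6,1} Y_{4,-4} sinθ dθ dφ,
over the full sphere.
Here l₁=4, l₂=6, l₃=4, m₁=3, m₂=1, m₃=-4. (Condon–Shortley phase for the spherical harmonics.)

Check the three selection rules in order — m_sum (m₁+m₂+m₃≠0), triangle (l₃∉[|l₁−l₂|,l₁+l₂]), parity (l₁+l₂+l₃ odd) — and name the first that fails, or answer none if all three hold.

none

Σmᵢ = 0  ✓
l₃∈[|l₁−l₂|,l₁+l₂]=[2,10], have l₃=4  ✓
Σlᵢ = 14 ⇒ even  ✓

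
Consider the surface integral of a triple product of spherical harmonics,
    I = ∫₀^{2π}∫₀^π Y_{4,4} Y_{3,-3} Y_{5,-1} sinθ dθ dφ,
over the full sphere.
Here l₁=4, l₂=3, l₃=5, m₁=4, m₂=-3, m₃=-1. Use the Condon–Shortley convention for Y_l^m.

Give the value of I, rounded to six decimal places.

Rules hold: Σm=0, L=12 even, 1≤5≤7.
N = 9·7·11 = 693
Δ = 2!·6!·4!/13! = 1/180180
Racah Σ t=0..2: t=0:+1/576 t=1:−1/144 t=2:+1/576 = -1/288
⇒ 3j(4 3 5; 0 0 0)² = 20/1001, sgn +1
Racah Σ t=0..0: t=0:+1/34560 = 1/34560
⇒ 3j(4 3 5; 4 -3 -1)² = 1/429, sgn +1
4πI² = N·(3j₀)²·(3jₘ)² = 60/1859
I = +1·√(0.0322754/4π) = 0.05067935

0.050679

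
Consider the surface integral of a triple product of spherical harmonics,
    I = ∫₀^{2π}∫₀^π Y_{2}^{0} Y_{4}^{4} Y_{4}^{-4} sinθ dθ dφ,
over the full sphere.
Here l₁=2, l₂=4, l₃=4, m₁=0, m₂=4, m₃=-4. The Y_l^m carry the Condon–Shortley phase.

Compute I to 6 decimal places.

Checks pass: Σm=0; 10 even; l₃=4∈[2,6].
(2·2+1)(2·4+1)(2·4+1) = 405
Δ: 2! 2! 6! / 11! → 1/13860
sum: t=0:+1/192 t=1:−1/36 t=2:+1/192 = -5/288
3j²(2 4 4; 0 0 0) = Δ·Π!·Σ² = 20/693  (sign -1)
sum: t=2:+1/2880 = 1/2880
3j²(2 4 4; 0 4 -4) = Δ·Π!·Σ² = 28/495  (sign +1)
combine: 4πI² = 405·20/693·28/495 = 80/121
take √, sign -1: I = -0.22937568

-0.229376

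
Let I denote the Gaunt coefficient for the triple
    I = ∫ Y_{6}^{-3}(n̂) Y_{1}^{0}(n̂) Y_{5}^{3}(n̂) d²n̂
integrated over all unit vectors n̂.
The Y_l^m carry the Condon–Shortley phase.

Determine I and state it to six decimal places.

m-sum 0 ✓  L=12 even ✓  5≤5≤7 ✓
Π(2lᵢ+1) = 13×3×11 = 429
triangle coeff Δ(6,1,5) = 1/858
Σ_t [1,1]: t=1:−1/14400 = -1/14400
(3j)²=6/143 [(6 1 5; 0 0 0)], sign=+1
Σ_t [1,1]: t=1:−1/80640 = -1/80640
(3j)²=9/286 [(6 1 5; -3 0 3)], sign=-1
⇒ 4πI² = 81/143
I = (-1)√(81/143/(4π)) = -0.21230956

-0.212310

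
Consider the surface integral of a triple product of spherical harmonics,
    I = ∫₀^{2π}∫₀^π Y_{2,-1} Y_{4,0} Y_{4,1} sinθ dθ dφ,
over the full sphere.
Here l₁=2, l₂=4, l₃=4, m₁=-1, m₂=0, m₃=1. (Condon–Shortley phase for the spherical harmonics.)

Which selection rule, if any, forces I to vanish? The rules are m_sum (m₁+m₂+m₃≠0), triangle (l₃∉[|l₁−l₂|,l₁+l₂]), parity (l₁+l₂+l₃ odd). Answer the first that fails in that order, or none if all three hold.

Σmᵢ = 0  ✓
l₃∈[|l₁−l₂|,l₁+l₂]=[2,6], have l₃=4  ✓
Σlᵢ = 10 ⇒ even  ✓

none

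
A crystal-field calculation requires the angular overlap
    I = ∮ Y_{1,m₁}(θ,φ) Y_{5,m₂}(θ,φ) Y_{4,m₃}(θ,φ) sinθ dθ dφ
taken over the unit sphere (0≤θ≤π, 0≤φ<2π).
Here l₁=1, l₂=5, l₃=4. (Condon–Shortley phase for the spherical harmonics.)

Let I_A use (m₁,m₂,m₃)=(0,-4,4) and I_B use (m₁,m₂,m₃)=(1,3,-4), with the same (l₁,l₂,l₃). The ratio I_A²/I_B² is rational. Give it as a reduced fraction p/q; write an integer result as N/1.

Shared (l₁,l₂,l₃)=(1,5,4): N and (l;000)² cancel in I_A²/I_B².
A: Δ = 2!·0!·8!/11! = 1/495; Racah Σ t=1..1: t=1:−1/40320 = -1/40320; ⇒ 3j(1 5 4; 0 -4 4)² = 1/55, sgn -1
B: Δ = 2!·0!·8!/11! = 1/495; Racah Σ t=0..0: t=0:+1/80640 = 1/80640; ⇒ 3j(1 5 4; 1 3 -4)² = 1/495, sgn +1
I_A²/I_B² = (1/55)/(1/495) = 9/1

9/1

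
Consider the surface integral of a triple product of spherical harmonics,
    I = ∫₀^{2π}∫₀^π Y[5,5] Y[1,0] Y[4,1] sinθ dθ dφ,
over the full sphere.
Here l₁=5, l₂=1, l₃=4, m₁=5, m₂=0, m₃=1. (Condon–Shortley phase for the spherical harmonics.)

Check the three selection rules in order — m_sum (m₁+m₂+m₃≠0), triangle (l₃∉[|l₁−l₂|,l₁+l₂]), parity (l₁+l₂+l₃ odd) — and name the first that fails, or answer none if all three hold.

m₁+m₂+m₃ = 5 + 0 + 1 = 6  ✗
triangle: |5−1|=4 ≤ l₃=4 ≤ 5+1=6
parity: l₁+l₂+l₃ = 10 is even

m_sum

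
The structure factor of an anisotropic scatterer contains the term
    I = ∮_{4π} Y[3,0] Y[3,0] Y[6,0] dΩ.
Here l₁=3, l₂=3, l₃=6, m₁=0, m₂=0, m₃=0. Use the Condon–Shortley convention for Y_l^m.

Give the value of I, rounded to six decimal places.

0.237088

m-sum 0 ✓  L=12 even ✓  0≤6≤6 ✓
Π(2lᵢ+1) = 7×7×13 = 637
triangle coeff Δ(3,3,6) = 1/12012
Σ_t [0,0]: t=0:+1/1296 = 1/1296
(3j)²=100/3003 [(3 3 6; 0 0 0)], sign=+1
(m-triple is (0,0,0) — same symbol as above.)
⇒ 4πI² = 10000/14157
I = (+1)√(10000/14157/(4π)) = 0.23708793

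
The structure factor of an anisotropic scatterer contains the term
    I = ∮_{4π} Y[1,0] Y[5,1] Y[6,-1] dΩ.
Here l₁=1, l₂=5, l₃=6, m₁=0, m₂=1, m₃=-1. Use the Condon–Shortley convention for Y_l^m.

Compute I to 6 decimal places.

-0.241725

m-sum 0 ✓  L=12 even ✓  4≤6≤6 ✓
Π(2lᵢ+1) = 3×11×13 = 429
triangle coeff Δ(1,5,6) = 1/858
Σ_t [0,0]: t=0:+1/14400 = 1/14400
(3j)²=6/143 [(1 5 6; 0 0 0)], sign=+1
Σ_t [0,0]: t=0:+1/17280 = 1/17280
(3j)²=35/858 [(1 5 6; 0 1 -1)], sign=-1
⇒ 4πI² = 105/143
I = (-1)√(105/143/(4π)) = -0.24172507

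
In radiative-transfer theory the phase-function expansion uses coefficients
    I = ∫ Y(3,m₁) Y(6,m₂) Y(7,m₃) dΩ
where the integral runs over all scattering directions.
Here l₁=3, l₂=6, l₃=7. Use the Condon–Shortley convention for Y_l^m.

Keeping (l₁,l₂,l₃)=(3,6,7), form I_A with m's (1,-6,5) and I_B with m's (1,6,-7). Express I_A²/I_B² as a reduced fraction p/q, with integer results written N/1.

l's match ⇒ only the (l;m) 3-j factors differ between A and B.
A: triangle coeff Δ(3,6,7) = 1/2042040; Σ_t [0,0]: t=0:+1/29030400 = 1/29030400; (3j)²=99/7735 [(3 6 7; 1 -6 5)], sign=+1
B: triangle coeff Δ(3,6,7) = 1/2042040; Σ_t [2,2]: t=2:+1/174182400 = 1/174182400; (3j)²=11/340 [(3 6 7; 1 6 -7)], sign=+1
I_A²/I_B² = (99/7735)/(11/340) = 36/91

36/91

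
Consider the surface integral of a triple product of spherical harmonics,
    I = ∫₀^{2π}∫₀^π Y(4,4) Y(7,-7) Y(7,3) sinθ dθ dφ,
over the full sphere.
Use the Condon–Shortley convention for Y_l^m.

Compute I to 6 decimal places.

Rules hold: Σm=0, L=18 even, 3≤7≤11.
N = 9·15·15 = 2025
Δ = 4!·4!·10!/19! = 1/58198140
Racah Σ t=0..4: t=0:+1/17418240 t=1:−1/622080 t=2:+1/230400 t=3:−1/622080 t=4:+1/17418240 = 1/806400
⇒ 3j(4 7 7; 0 0 0)² = 2268/230945, sgn -1
Racah Σ t=0..0: t=0:+1/2090188800 = 1/2090188800
⇒ 3j(4 7 7; 4 -7 3)² = 7/5814, sgn +1
4πI² = N·(3j₀)²·(3jₘ)² = 357210/14919047
I = -1·√(0.0239432/4π) = -0.04365021

-0.043650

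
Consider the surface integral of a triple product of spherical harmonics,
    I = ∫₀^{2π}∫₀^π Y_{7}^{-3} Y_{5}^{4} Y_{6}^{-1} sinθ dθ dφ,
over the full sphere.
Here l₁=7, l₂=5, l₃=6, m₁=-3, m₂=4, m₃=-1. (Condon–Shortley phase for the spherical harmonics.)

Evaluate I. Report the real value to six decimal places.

-0.033132

Checks pass: Σm=0; 18 even; l₃=6∈[2,12].
(2·7+1)(2·5+1)(2·6+1) = 2145
Δ: 6! 8! 4! / 19! → 1/174594420
sum: t=1:−1/4147200 t=2:+1/207360 t=3:−1/82944 t=4:+1/207360 t=5:−1/4147200 = -1/345600
3j²(7 5 6; 0 0 0) = Δ·Π!·Σ² = 420/46189  (sign -1)
sum: t=5:−1/2073600 t=6:+1/2488320 = -1/12441600
3j²(7 5 6; -3 4 -1) = Δ·Π!·Σ² = 98/138567  (sign +1)
combine: 4πI² = 2145·420/46189·98/138567 = 205800/14919047
take √, sign -1: I = -0.03313197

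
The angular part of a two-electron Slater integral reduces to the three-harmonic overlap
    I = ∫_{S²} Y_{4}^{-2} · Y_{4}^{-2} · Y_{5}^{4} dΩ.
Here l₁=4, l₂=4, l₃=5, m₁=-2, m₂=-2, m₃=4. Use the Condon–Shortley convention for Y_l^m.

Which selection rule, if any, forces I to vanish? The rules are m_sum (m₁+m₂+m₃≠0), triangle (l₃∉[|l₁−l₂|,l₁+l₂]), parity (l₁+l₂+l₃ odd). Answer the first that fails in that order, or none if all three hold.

parity

Σmᵢ = 0  ✓
l₃∈[|l₁−l₂|,l₁+l₂]=[0,8], have l₃=5  ✓
Σlᵢ = 13 ⇒ odd  ✗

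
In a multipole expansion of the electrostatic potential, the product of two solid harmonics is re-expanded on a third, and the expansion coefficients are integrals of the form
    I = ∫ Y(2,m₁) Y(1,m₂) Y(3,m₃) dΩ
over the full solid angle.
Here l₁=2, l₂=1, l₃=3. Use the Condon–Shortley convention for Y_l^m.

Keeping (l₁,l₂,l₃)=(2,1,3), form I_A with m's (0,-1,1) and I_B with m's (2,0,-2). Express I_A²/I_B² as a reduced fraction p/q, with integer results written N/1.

Same 2,1,3: normalisation and zero-m 3j drop out of the ratio.
A: Δ: 0! 4! 2! / 7! → 1/105; sum: t=0:+1/8 = 1/8; 3j²(2 1 3; 0 -1 1) = Δ·Π!·Σ² = 2/35  (sign +1)
B: Δ: 0! 4! 2! / 7! → 1/105; sum: t=0:+1/24 = 1/24; 3j²(2 1 3; 2 0 -2) = Δ·Π!·Σ² = 1/21  (sign -1)
I_A²/I_B² = (2/35)/(1/21) = 6/5

6/5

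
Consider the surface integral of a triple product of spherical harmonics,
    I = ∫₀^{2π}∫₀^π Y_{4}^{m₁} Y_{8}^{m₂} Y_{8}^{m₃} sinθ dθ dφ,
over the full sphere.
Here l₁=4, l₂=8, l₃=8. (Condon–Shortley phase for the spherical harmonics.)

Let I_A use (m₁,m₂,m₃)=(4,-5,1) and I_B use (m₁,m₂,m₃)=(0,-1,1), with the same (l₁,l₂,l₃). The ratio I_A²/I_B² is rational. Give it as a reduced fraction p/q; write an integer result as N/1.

1430/961

Same 4,8,8: normalisation and zero-m 3j drop out of the ratio.
A: Δ: 4! 4! 12! / 21! → 1/185175900; sum: t=0:+1/1254113280 = 1/1254113280; 3j²(4 8 8; 4 -5 1) = Δ·Π!·Σ² = 55/5814  (sign -1)
B: Δ: 4! 4! 12! / 21! → 1/185175900; sum: t=0:+1/348364800 t=1:−1/18662400 t=2:+1/9676800 t=3:−1/34836480 t=4:+1/1254113280 = 31/1254113280; 3j²(4 8 8; 0 -1 1) = Δ·Π!·Σ² = 961/151164  (sign -1)
I_A²/I_B² = (55/5814)/(961/151164) = 1430/961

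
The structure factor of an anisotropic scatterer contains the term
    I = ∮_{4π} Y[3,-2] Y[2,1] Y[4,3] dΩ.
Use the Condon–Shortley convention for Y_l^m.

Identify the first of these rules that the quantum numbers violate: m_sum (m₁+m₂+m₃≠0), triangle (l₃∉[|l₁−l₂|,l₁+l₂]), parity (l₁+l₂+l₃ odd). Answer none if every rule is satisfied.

m_sum

m₁+m₂+m₃ = -2 + 1 + 3 = 2  ✗
triangle: |3−2|=1 ≤ l₃=4 ≤ 3+2=5
parity: l₁+l₂+l₃ = 9 is odd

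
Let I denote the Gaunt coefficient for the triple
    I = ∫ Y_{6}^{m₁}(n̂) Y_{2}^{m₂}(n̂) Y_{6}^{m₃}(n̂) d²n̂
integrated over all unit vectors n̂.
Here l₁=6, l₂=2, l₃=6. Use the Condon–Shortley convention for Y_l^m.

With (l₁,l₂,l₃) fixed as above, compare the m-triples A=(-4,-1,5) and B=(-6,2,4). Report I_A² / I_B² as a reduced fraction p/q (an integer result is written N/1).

Same 6,2,6: normalisation and zero-m 3j drop out of the ratio.
A: Δ: 2! 10! 2! / 15! → 1/90090; sum: t=0:+1/7257600 t=1:−1/725760 = -1/806400; 3j²(6 2 6; -4 -1 5) = Δ·Π!·Σ² = 27/910  (sign +1)
B: Δ: 2! 10! 2! / 15! → 1/90090; sum: t=2:+1/14515200 = 1/14515200; 3j²(6 2 6; -6 2 4) = Δ·Π!·Σ² = 2/455  (sign +1)
I_A²/I_B² = (27/910)/(2/455) = 27/4

27/4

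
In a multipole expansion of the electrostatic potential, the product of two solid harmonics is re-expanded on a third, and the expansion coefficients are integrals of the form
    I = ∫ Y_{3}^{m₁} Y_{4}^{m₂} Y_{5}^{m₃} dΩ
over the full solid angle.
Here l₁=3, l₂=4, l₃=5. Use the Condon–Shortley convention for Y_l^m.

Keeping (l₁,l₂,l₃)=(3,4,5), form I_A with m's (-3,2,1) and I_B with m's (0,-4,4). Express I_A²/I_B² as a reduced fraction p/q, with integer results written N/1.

Shared (l₁,l₂,l₃)=(3,4,5): N and (l;000)² cancel in I_A²/I_B².
A: Δ = 2!·4!·6!/13! = 1/180180; Racah Σ t=2..2: t=2:+1/2304 = 1/2304; ⇒ 3j(3 4 5; -3 2 1)² = 75/4004, sgn +1
B: Δ = 2!·4!·6!/13! = 1/180180; Racah Σ t=0..0: t=0:+1/8640 = 1/8640; ⇒ 3j(3 4 5; 0 -4 4)² = 28/715, sgn -1
I_A²/I_B² = (75/4004)/(28/715) = 375/784

375/784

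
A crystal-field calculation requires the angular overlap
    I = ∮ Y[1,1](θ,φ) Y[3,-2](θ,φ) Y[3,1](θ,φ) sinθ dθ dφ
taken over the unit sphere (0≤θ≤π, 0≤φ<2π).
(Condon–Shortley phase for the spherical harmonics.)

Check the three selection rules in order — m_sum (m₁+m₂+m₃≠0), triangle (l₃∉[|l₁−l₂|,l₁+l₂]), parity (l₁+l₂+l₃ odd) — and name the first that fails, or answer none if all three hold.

azimuthal sum: 1 − 2 + 1 = 0  ✓
2 ≤ 3 ≤ 4 (triangle on l)  ✓
L = 1 + 3 + 3 = 7 (odd)  ✗

parity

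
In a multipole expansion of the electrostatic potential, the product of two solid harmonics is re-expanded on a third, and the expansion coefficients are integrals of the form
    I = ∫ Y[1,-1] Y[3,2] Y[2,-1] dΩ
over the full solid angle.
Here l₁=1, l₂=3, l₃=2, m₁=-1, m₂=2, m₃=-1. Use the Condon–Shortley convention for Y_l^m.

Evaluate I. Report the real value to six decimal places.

0.261169

m-sum 0 ✓  L=6 even ✓  2≤2≤4 ✓
Π(2lᵢ+1) = 3×7×5 = 105
triangle coeff Δ(1,3,2) = 1/105
Σ_t [1,1]: t=1:−1/4 = -1/4
(3j)²=3/35 [(1 3 2; 0 0 0)], sign=-1
Σ_t [2,2]: t=2:+1/12 = 1/12
(3j)²=2/21 [(1 3 2; -1 2 -1)], sign=-1
⇒ 4πI² = 6/7
I = (+1)√(6/7/(4π)) = 0.26116903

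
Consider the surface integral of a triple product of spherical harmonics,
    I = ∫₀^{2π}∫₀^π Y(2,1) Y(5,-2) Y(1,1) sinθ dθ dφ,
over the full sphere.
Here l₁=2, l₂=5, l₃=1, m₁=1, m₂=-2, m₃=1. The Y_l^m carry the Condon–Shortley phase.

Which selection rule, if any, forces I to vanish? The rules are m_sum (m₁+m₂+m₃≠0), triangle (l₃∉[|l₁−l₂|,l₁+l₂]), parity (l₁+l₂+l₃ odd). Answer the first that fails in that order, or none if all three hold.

triangle

azimuthal sum: 1 − 2 + 1 = 0  ✓
3 ≤ 1 ≤ 7 (triangle on l)  ✗
L = 2 + 5 + 1 = 8 (even)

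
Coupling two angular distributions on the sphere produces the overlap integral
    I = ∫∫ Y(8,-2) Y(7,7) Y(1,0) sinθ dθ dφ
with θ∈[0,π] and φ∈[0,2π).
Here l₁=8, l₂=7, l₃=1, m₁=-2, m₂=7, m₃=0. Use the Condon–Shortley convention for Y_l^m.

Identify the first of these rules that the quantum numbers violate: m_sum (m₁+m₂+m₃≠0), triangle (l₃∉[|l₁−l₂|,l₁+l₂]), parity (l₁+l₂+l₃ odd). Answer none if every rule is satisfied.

m_sum

m₁+m₂+m₃ = -2 + 7 + 0 = 5  ✗
triangle: |8−7|=1 ≤ l₃=1 ≤ 8+7=15
parity: l₁+l₂+l₃ = 16 is even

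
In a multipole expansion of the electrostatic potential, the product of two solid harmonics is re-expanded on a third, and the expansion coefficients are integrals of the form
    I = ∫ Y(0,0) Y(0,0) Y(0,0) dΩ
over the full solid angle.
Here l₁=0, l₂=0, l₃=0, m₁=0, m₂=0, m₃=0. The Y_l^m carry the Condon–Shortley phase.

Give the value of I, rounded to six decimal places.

Rules hold: Σm=0, L=0 even, 0≤0≤0.
N = 1·1·1 = 1
Δ = 0!·0!·0!/1! = 1/1
Racah Σ t=0..0: t=0:+1/1 = 1/1
⇒ 3j(0 0 0; 0 0 0)² = 1/1, sgn +1
(m-triple is (0,0,0) — same symbol as above.)
4πI² = N·(3j₀)²·(3jₘ)² = 1/1
I = +1·√(1/4π) = 0.28209479

0.282095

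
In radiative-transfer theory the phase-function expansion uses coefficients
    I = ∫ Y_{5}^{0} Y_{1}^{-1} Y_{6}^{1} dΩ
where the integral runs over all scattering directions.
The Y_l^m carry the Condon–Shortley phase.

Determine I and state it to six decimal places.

-0.187239

Checks pass: Σm=0; 12 even; l₃=6∈[4,6].
(2·5+1)(2·1+1)(2·6+1) = 429
Δ: 0! 10! 2! / 13! → 1/858
sum: t=0:+1/14400 = 1/14400
3j²(5 1 6; 0 0 0) = Δ·Π!·Σ² = 6/143  (sign +1)
sum: t=0:+1/28800 = 1/28800
3j²(5 1 6; 0 -1 1) = Δ·Π!·Σ² = 7/286  (sign -1)
combine: 4πI² = 429·6/143·7/286 = 63/143
take √, sign -1: I = -0.18723944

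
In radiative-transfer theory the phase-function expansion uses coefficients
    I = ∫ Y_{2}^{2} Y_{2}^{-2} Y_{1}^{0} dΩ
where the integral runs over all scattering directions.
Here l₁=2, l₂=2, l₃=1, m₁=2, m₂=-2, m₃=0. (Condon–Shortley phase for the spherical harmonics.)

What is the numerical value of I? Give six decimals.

L=5 odd ⇒ parity kills the (l;000) factor ⇒ I = 0

0.000000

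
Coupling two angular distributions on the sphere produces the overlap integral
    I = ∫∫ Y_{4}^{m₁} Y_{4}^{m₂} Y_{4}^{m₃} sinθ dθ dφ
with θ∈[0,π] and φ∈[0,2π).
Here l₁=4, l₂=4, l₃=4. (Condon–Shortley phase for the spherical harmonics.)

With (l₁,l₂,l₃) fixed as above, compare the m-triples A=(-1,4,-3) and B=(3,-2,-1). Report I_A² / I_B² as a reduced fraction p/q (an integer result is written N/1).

7/1

l's match ⇒ only the (l;m) 3-j factors differ between A and B.
A: triangle coeff Δ(4,4,4) = 1/450450; Σ_t [4,4]: t=4:+1/3456 = 1/3456; (3j)²=35/1287 [(4 4 4; -1 4 -3)], sign=-1
B: triangle coeff Δ(4,4,4) = 1/450450; Σ_t [0,1]: t=0:+1/576 t=1:−1/864 = 1/1728; (3j)²=5/1287 [(4 4 4; 3 -2 -1)], sign=-1
I_A²/I_B² = (35/1287)/(5/1287) = 7/1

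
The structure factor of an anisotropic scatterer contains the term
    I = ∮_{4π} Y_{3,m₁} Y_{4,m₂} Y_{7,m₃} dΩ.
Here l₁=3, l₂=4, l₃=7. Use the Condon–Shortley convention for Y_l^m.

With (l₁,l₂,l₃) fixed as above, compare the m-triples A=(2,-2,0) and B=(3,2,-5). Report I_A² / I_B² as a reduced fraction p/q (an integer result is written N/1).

Shared (l₁,l₂,l₃)=(3,4,7): N and (l;000)² cancel in I_A²/I_B².
A: Δ = 0!·6!·8!/15! = 1/45045; Racah Σ t=0..0: t=0:+1/172800 = 1/172800; ⇒ 3j(3 4 7; 2 -2 0)² = 7/2145, sgn -1
B: Δ = 0!·6!·8!/15! = 1/45045; Racah Σ t=0..0: t=0:+1/1036800 = 1/1036800; ⇒ 3j(3 4 7; 3 2 -5)² = 4/195, sgn +1
I_A²/I_B² = (7/2145)/(4/195) = 7/44

7/44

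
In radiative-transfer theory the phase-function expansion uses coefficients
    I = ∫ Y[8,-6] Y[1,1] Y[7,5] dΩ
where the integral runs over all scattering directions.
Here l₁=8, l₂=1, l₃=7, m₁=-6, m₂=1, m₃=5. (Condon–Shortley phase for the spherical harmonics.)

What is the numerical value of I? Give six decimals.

Rules hold: Σm=0, L=16 even, 7≤7≤9.
N = 17·3·15 = 765
Δ = 2!·14!·0!/17! = 1/2040
Racah Σ t=1..1: t=1:−1/25401600 = -1/25401600
⇒ 3j(8 1 7; 0 0 0)² = 8/255, sgn +1
Racah Σ t=2..2: t=2:+1/1916006400 = 1/1916006400
⇒ 3j(8 1 7; -6 1 5)² = 91/2040, sgn +1
4πI² = N·(3j₀)²·(3jₘ)² = 91/85
I = +1·√(1.07059/4π) = 0.29188132

0.291881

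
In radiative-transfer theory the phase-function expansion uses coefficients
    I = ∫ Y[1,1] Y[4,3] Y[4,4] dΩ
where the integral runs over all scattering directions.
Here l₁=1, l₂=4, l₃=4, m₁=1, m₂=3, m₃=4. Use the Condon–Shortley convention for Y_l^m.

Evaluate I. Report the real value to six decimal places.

m-sum = 1 + 3 + 4 = 8 ≠ 0 ⇒ I = 0

0.000000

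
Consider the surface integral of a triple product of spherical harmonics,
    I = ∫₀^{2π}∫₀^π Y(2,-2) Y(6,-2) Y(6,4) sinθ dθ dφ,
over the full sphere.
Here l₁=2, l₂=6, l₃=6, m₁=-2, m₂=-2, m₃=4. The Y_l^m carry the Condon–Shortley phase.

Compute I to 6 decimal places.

m-sum 0 ✓  L=14 even ✓  4≤6≤8 ✓
Π(2lᵢ+1) = 5×13×13 = 845
triangle coeff Δ(2,6,6) = 1/90090
Σ_t [0,2]: t=0:+1/69120 t=1:−1/14400 t=2:+1/69120 = -7/172800
(3j)²=14/715 [(2 6 6; 0 0 0)], sign=-1
Σ_t [2,2]: t=2:+1/322560 = 1/322560
(3j)²=18/1001 [(2 6 6; -2 -2 4)], sign=+1
⇒ 4πI² = 36/121
I = (-1)√(36/121/(4π)) = -0.15386989

-0.153870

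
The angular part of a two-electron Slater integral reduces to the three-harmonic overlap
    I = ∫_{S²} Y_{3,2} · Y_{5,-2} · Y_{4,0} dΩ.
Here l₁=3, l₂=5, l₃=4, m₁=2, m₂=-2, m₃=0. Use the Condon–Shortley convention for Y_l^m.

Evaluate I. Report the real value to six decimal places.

-0.065427

Checks pass: Σm=0; 12 even; l₃=4∈[2,8].
(2·3+1)(2·5+1)(2·4+1) = 693
Δ: 4! 2! 6! / 13! → 1/180180
sum: t=1:−1/576 t=2:+1/144 t=3:−1/576 = 1/288
3j²(3 5 4; 0 0 0) = Δ·Π!·Σ² = 20/1001  (sign +1)
sum: t=0:+1/864 t=1:−1/576 = -1/1728
3j²(3 5 4; 2 -2 0) = Δ·Π!·Σ² = 5/1287  (sign -1)
combine: 4πI² = 693·20/1001·5/1287 = 100/1859
take √, sign -1: I = -0.06542675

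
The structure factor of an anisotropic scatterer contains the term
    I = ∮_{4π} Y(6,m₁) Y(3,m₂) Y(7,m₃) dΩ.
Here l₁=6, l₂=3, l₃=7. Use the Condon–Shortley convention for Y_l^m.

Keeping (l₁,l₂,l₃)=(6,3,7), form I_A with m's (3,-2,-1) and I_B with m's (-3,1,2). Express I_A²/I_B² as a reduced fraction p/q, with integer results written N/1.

2535/1369

l's match ⇒ only the (l;m) 3-j factors differ between A and B.
A: triangle coeff Δ(6,3,7) = 1/2042040; Σ_t [0,1]: t=0:+1/362880 t=1:−1/1935360 = 13/5806080; (3j)²=195/10472 [(6 3 7; 3 -2 -1)], sign=+1
B: triangle coeff Δ(6,3,7) = 1/2042040; Σ_t [0,2]: t=0:+1/17418240 t=1:−1/483840 t=2:+1/241920 = 37/17418240; (3j)²=1369/136136 [(6 3 7; -3 1 2)], sign=-1
I_A²/I_B² = (195/10472)/(1369/136136) = 2535/1369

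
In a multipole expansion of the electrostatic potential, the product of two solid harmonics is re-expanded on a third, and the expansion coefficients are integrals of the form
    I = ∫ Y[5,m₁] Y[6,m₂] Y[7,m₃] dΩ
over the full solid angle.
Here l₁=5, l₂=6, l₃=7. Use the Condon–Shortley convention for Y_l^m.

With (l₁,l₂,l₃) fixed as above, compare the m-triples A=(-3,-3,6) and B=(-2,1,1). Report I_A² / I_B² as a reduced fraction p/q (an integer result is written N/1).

10296/12005

Same 5,6,7: normalisation and zero-m 3j drop out of the ratio.
A: Δ: 4! 6! 8! / 19! → 1/174594420; sum: t=2:+1/14515200 t=3:−1/29030400 = 1/29030400; 3j²(5 6 7; -3 -3 6) = Δ·Π!·Σ² = 12/1615  (sign -1)
B: Δ: 4! 6! 8! / 19! → 1/174594420; sum: t=1:−1/6220800 t=2:+1/345600 t=3:−1/165888 t=4:+1/622080 = -7/4147200; 3j²(5 6 7; -2 1 1) = Δ·Π!·Σ² = 2401/277134  (sign -1)
I_A²/I_B² = (12/1615)/(2401/277134) = 10296/12005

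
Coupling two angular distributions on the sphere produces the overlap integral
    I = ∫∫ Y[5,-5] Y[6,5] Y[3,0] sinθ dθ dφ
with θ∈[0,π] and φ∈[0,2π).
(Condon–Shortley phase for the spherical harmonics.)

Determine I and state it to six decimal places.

m-sum 0 ✓  L=14 even ✓  1≤3≤11 ✓
Π(2lᵢ+1) = 11×13×7 = 1001
triangle coeff Δ(5,6,3) = 1/675675
Σ_t [3,5]: t=3:−1/8640 t=4:+1/2304 t=5:−1/8640 = 7/34560
(3j)²=7/429 [(5 6 3; 0 0 0)], sign=-1
Σ_t [8,8]: t=8:+1/483840 = 1/483840
(3j)²=3/91 [(5 6 3; -5 5 0)], sign=-1
⇒ 4πI² = 7/13
I = (+1)√(7/13/(4π)) = 0.20700098

0.207001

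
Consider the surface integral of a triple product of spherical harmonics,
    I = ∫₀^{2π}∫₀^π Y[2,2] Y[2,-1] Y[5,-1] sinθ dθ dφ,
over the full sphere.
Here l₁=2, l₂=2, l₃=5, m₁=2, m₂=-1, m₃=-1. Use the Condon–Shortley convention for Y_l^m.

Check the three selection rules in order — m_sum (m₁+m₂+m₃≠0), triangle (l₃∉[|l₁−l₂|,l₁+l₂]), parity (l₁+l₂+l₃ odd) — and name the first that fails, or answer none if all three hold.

azimuthal sum: 2 − 1 − 1 = 0  ✓
0 ≤ 5 ≤ 4 (triangle on l)  ✗
L = 2 + 2 + 5 = 9 (odd)

triangle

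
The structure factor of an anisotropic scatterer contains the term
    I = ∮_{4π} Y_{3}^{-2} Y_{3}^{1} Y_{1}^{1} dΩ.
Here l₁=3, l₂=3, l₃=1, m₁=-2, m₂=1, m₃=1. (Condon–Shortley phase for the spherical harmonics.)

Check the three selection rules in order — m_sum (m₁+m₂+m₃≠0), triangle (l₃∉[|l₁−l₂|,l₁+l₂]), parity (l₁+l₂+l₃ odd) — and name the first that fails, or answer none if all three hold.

Σmᵢ = 0  ✓
l₃∈[|l₁−l₂|,l₁+l₂]=[0,6], have l₃=1  ✓
Σlᵢ = 7 ⇒ odd  ✗

parity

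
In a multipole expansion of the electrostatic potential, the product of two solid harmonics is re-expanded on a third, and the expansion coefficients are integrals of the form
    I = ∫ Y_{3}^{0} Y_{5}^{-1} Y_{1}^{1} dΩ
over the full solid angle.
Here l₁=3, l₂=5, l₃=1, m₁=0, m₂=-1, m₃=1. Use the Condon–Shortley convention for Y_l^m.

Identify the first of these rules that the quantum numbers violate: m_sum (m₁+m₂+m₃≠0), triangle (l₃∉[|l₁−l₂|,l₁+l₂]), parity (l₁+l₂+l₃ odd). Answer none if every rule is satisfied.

azimuthal sum: 0 − 1 + 1 = 0  ✓
2 ≤ 1 ≤ 8 (triangle on l)  ✗
L = 3 + 5 + 1 = 9 (odd)

triangle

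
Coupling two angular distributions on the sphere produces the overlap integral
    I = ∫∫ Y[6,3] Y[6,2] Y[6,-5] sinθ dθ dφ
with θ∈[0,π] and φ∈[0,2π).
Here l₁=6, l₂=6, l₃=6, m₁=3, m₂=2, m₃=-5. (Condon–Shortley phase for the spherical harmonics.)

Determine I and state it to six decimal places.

Rules hold: Σm=0, L=18 even, 0≤6≤12.
N = 13·13·13 = 2197
Δ = 6!·6!·6!/19! = 1/325909584
Racah Σ t=0..6: t=0:+1/373248000 t=1:−1/1728000 t=2:+1/110592 t=3:−1/46656 t=4:+1/110592 t=5:−1/1728000 t=6:+1/373248000 = -7/1555200
⇒ 3j(6 6 6; 0 0 0)² = 400/46189, sgn -1
Racah Σ t=2..3: t=2:+1/4147200 t=3:−1/3110400 = -1/12441600
⇒ 3j(6 6 6; 3 2 -5)² = 7/4199, sgn +1
4πI² = N·(3j₀)²·(3jₘ)² = 36400/1147619
I = -1·√(0.0317178/4π) = -0.05023968

-0.050240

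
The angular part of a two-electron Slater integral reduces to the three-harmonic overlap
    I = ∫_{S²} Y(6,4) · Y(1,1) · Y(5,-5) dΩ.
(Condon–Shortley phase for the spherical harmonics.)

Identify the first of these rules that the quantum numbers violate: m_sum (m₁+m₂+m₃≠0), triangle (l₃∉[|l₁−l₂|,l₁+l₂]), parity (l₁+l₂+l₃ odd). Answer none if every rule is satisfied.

azimuthal sum: 4 + 1 − 5 = 0  ✓
5 ≤ 5 ≤ 7 (triangle on l)  ✓
L = 6 + 1 + 5 = 12 (even)  ✓

none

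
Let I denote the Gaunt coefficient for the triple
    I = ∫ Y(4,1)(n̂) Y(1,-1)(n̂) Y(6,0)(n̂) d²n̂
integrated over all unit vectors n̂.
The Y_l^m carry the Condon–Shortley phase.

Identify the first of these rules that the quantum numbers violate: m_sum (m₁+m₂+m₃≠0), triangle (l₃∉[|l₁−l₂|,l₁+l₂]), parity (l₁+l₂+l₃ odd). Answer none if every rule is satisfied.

azimuthal sum: 1 − 1 + 0 = 0  ✓
3 ≤ 6 ≤ 5 (triangle on l)  ✗
L = 4 + 1 + 6 = 11 (odd)

triangle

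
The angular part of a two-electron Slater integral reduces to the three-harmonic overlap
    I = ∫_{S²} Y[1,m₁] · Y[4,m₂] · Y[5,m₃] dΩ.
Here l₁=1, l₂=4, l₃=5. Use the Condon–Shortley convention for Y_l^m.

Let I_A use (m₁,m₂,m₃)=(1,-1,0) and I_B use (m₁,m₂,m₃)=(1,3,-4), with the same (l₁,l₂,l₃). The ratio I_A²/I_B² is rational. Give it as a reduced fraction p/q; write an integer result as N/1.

5/18

l's match ⇒ only the (l;m) 3-j factors differ between A and B.
A: triangle coeff Δ(1,4,5) = 1/495; Σ_t [0,0]: t=0:+1/1440 = 1/1440; (3j)²=2/99 [(1 4 5; 1 -1 0)], sign=-1
B: triangle coeff Δ(1,4,5) = 1/495; Σ_t [0,0]: t=0:+1/10080 = 1/10080; (3j)²=4/55 [(1 4 5; 1 3 -4)], sign=-1
I_A²/I_B² = (2/99)/(4/55) = 5/18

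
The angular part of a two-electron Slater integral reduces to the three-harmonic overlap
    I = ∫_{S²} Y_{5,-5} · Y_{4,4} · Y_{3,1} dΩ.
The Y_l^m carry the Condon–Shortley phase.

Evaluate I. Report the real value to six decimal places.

Rules hold: Σm=0, L=12 even, 1≤3≤9.
N = 11·9·7 = 693
Δ = 6!·4!·2!/13! = 1/180180
Racah Σ t=2..4: t=2:+1/576 t=3:−1/144 t=4:+1/576 = -1/288
⇒ 3j(5 4 3; 0 0 0)² = 20/1001, sgn +1
Racah Σ t=6..6: t=6:+1/34560 = 1/34560
⇒ 3j(5 4 3; -5 4 1)² = 14/429, sgn +1
4πI² = N·(3j₀)²·(3jₘ)² = 840/1859
I = +1·√(0.451856/4π) = 0.18962475

0.189625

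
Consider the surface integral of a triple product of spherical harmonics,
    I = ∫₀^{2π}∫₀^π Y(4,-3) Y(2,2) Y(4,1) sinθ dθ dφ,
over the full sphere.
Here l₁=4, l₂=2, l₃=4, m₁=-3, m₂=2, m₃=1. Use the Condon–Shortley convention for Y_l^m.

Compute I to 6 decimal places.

0.159270

Checks pass: Σm=0; 10 even; l₃=4∈[2,6].
(2·4+1)(2·2+1)(2·4+1) = 405
Δ: 2! 6! 2! / 11! → 1/13860
sum: t=0:+1/192 t=1:−1/36 t=2:+1/192 = -5/288
3j²(4 2 4; 0 0 0) = Δ·Π!·Σ² = 20/693  (sign -1)
sum: t=2:+1/480 = 1/480
3j²(4 2 4; -3 2 1) = Δ·Π!·Σ² = 3/110  (sign -1)
combine: 4πI² = 405·20/693·3/110 = 270/847
take √, sign +1: I = 0.15927046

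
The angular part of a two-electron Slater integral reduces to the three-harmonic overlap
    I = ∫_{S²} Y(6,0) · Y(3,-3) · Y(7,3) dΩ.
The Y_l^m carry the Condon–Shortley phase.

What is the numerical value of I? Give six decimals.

0.186383

Rules hold: Σm=0, L=16 even, 3≤7≤9.
N = 13·7·15 = 1365
Δ = 2!·10!·4!/17! = 1/2042040
Racah Σ t=0..2: t=0:+1/207360 t=1:−1/57600 t=2:+1/207360 = -1/129600
⇒ 3j(6 3 7; 0 0 0)² = 168/12155, sgn +1
Racah Σ t=0..0: t=0:+1/829440 = 1/829440
⇒ 3j(6 3 7; 0 -3 3)² = 225/9724, sgn +1
4πI² = N·(3j₀)²·(3jₘ)² = 198450/454597
I = +1·√(0.43654/4π) = 0.18638345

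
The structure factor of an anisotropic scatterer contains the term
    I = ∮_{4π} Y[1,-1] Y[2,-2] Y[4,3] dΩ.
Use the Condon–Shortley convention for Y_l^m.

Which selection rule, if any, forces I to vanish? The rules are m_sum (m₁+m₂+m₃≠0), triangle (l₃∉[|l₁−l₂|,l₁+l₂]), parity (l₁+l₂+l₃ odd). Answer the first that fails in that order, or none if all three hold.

m₁+m₂+m₃ = -1 − 2 + 3 = 0  ✓
triangle: |1−2|=1 ≤ l₃=4 ≤ 1+2=3  ✗
parity: l₁+l₂+l₃ = 7 is odd

triangle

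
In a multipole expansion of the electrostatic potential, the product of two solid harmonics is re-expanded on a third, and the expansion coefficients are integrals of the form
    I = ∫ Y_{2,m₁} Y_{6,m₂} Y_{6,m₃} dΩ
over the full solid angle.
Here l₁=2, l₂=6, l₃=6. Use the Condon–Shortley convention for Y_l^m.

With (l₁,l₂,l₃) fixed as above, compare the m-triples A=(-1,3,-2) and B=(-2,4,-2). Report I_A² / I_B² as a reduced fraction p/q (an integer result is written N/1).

l's match ⇒ only the (l;m) 3-j factors differ between A and B.
A: triangle coeff Δ(2,6,6) = 1/90090; Σ_t [1,2]: t=1:−1/161280 t=2:+1/60480 = 1/96768; (3j)²=15/1001 [(2 6 6; -1 3 -2)], sign=+1
B: triangle coeff Δ(2,6,6) = 1/90090; Σ_t [2,2]: t=2:+1/322560 = 1/322560; (3j)²=18/1001 [(2 6 6; -2 4 -2)], sign=+1
I_A²/I_B² = (15/1001)/(18/1001) = 5/6

5/6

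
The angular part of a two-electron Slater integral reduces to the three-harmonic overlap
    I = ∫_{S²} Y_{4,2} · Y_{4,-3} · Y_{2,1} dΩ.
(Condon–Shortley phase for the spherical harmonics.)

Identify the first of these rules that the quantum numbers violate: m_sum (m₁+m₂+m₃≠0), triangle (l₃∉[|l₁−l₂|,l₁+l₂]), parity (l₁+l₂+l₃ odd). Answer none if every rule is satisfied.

Σmᵢ = 0  ✓
l₃∈[|l₁−l₂|,l₁+l₂]=[0,8], have l₃=2  ✓
Σlᵢ = 10 ⇒ even  ✓

none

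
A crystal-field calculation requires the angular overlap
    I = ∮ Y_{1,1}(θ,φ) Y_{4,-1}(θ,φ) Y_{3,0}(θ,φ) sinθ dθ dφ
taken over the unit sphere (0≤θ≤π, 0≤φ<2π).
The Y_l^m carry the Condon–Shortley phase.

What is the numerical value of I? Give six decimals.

-0.194664

Rules hold: Σm=0, L=8 even, 3≤3≤5.
N = 3·9·7 = 189
Δ = 2!·0!·6!/9! = 1/252
Racah Σ t=1..1: t=1:−1/36 = -1/36
⇒ 3j(1 4 3; 0 0 0)² = 4/63, sgn +1
Racah Σ t=0..0: t=0:+1/72 = 1/72
⇒ 3j(1 4 3; 1 -1 0)² = 5/126, sgn -1
4πI² = N·(3j₀)²·(3jₘ)² = 10/21
I = -1·√(0.47619/4π) = -0.19466390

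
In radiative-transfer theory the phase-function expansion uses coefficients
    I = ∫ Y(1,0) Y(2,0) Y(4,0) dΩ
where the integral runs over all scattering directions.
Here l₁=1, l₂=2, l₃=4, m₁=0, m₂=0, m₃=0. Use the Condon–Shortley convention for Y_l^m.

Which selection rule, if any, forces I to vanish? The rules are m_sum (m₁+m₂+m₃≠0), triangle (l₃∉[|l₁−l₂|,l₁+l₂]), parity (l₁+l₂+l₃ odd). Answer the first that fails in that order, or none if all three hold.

triangle

Σmᵢ = 0  ✓
l₃∈[|l₁−l₂|,l₁+l₂]=[1,3], have l₃=4  ✗
Σlᵢ = 7 ⇒ odd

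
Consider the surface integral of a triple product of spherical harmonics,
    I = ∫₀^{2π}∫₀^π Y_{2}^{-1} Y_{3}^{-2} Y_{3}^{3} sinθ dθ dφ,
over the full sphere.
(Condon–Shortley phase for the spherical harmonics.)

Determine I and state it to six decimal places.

Rules hold: Σm=0, L=8 even, 1≤3≤5.
N = 5·7·7 = 245
Δ = 2!·2!·4!/9! = 1/3780
Racah Σ t=0..2: t=0:+1/24 t=1:−1/4 t=2:+1/24 = -1/6
⇒ 3j(2 3 3; 0 0 0)² = 4/105, sgn +1
Racah Σ t=1..1: t=1:−1/48 = -1/48
⇒ 3j(2 3 3; -1 -2 3)² = 5/84, sgn -1
4πI² = N·(3j₀)²·(3jₘ)² = 5/9
I = -1·√(0.555556/4π) = -0.21026104

-0.210261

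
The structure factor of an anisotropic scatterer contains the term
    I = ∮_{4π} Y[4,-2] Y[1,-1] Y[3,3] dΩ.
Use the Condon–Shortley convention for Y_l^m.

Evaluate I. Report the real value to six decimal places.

0.061558

m-sum 0 ✓  L=8 even ✓  3≤3≤5 ✓
Π(2lᵢ+1) = 9×3×7 = 189
triangle coeff Δ(4,1,3) = 1/252
Σ_t [1,1]: t=1:−1/36 = -1/36
(3j)²=4/63 [(4 1 3; 0 0 0)], sign=+1
Σ_t [0,0]: t=0:+1/1440 = 1/1440
(3j)²=1/252 [(4 1 3; -2 -1 3)], sign=+1
⇒ 4πI² = 1/21
I = (+1)√(1/21/(4π)) = 0.06155813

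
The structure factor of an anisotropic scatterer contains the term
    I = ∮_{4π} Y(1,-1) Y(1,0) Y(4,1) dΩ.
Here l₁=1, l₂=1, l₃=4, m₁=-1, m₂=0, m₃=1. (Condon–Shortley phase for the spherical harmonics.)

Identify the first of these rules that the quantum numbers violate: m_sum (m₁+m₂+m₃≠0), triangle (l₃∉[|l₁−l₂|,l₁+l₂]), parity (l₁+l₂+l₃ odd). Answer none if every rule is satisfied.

triangle

Σmᵢ = 0  ✓
l₃∈[|l₁−l₂|,l₁+l₂]=[0,2], have l₃=4  ✗
Σlᵢ = 6 ⇒ even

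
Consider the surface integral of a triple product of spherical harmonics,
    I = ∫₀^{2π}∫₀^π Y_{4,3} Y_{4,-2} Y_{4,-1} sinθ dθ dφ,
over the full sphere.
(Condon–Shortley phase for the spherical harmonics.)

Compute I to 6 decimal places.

-0.063661

m-sum 0 ✓  L=12 even ✓  0≤4≤8 ✓
Π(2lᵢ+1) = 9×9×9 = 729
triangle coeff Δ(4,4,4) = 1/450450
Σ_t [0,4]: t=0:+1/13824 t=1:−1/216 t=2:+1/64 t=3:−1/216 t=4:+1/13824 = 5/768
(3j)²=18/1001 [(4 4 4; 0 0 0)], sign=+1
Σ_t [0,1]: t=0:+1/576 t=1:−1/864 = 1/1728
(3j)²=5/1287 [(4 4 4; 3 -2 -1)], sign=-1
⇒ 4πI² = 7290/143143
I = (-1)√(7290/143143/(4π)) = -0.06366105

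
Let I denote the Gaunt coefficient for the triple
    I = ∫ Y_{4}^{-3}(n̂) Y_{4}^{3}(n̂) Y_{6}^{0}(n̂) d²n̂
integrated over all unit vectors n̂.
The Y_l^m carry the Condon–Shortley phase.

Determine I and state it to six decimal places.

Rules hold: Σm=0, L=14 even, 0≤6≤8.
N = 9·9·13 = 1053
Δ = 2!·6!·6!/15! = 1/1261260
Racah Σ t=0..2: t=0:+1/4608 t=1:−1/1296 t=2:+1/4608 = -7/20736
⇒ 3j(4 4 6; 0 0 0)² = 20/1287, sgn -1
Racah Σ t=1..2: t=1:−1/518400 t=2:+1/28800 = 17/518400
⇒ 3j(4 4 6; -3 3 0)² = 289/25740, sgn +1
4πI² = N·(3j₀)²·(3jₘ)² = 289/1573
I = -1·√(0.183725/4π) = -0.12091485

-0.120915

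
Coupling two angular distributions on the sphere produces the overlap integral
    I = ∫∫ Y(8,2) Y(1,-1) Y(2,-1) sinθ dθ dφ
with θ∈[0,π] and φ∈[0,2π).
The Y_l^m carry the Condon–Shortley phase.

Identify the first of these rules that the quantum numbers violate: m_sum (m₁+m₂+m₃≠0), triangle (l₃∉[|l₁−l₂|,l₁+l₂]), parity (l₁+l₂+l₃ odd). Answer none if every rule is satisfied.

triangle

Σmᵢ = 0  ✓
l₃∈[|l₁−l₂|,l₁+l₂]=[7,9], have l₃=2  ✗
Σlᵢ = 11 ⇒ odd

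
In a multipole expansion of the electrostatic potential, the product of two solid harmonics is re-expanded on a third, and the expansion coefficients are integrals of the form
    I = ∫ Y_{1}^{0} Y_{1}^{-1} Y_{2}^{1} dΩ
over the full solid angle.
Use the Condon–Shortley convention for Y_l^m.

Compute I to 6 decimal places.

Rules hold: Σm=0, L=4 even, 0≤2≤2.
N = 3·3·5 = 45
Δ = 0!·2!·2!/5! = 1/30
Racah Σ t=0..0: t=0:+1/1 = 1/1
⇒ 3j(1 1 2; 0 0 0)² = 2/15, sgn +1
Racah Σ t=0..0: t=0:+1/2 = 1/2
⇒ 3j(1 1 2; 0 -1 1)² = 1/10, sgn -1
4πI² = N·(3j₀)²·(3jₘ)² = 3/5
I = -1·√(0.6/4π) = -0.21850969

-0.218510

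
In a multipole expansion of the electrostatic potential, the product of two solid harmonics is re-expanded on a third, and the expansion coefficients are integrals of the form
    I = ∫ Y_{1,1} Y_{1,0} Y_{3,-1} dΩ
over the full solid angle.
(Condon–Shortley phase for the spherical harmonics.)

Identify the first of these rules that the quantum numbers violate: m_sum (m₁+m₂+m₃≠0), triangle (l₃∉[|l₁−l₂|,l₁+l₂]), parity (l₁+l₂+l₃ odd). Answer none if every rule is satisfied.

Σmᵢ = 0  ✓
l₃∈[|l₁−l₂|,l₁+l₂]=[0,2], have l₃=3  ✗
Σlᵢ = 5 ⇒ odd

triangle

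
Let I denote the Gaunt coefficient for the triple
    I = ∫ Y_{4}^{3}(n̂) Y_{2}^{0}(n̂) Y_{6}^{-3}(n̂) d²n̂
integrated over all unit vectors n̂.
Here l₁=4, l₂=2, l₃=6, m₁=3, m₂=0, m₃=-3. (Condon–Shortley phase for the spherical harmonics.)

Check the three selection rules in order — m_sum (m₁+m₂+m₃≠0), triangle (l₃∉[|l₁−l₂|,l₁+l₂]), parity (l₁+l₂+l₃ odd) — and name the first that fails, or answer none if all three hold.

none

Σmᵢ = 0  ✓
l₃∈[|l₁−l₂|,l₁+l₂]=[2,6], have l₃=6  ✓
Σlᵢ = 12 ⇒ even  ✓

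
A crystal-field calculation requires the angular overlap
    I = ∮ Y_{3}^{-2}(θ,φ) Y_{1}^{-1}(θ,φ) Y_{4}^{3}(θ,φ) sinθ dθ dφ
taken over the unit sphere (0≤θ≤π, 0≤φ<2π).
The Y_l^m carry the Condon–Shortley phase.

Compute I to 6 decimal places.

-0.282095

Checks pass: Σm=0; 8 even; l₃=4∈[2,4].
(2·3+1)(2·1+1)(2·4+1) = 189
Δ: 0! 6! 2! / 9! → 1/252
sum: t=0:+1/36 = 1/36
3j²(3 1 4; 0 0 0) = Δ·Π!·Σ² = 4/63  (sign +1)
sum: t=0:+1/240 = 1/240
3j²(3 1 4; -2 -1 3) = Δ·Π!·Σ² = 1/12  (sign -1)
combine: 4πI² = 189·4/63·1/12 = 1/1
take √, sign -1: I = -0.28209479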